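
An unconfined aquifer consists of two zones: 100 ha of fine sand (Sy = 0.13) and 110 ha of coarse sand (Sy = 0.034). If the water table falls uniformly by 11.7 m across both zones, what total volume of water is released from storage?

ΔV ≈ 1.96 × 10^6 m³

A₁ = 100 ha = 1 × 10^6 m²; A₂ = 110 ha = 1.1 × 10^6 m²
ΔV₁ = 0.13 × 1 × 10^6 × 11.7 = 1.521 × 10^6 m³
ΔV₂ = 0.034 × 1.1 × 10^6 × 11.7 = 4.376 × 10^5 m³
ΔV = ΔV₁ + ΔV₂ = 1.959 × 10^6 m³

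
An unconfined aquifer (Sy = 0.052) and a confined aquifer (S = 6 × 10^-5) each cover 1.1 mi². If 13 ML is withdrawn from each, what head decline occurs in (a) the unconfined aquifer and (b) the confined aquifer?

A = 1.1 mi² = 2.849 × 10^6 m²
ΔV = 13 ML = 13000 m³
Unconfined: Δh_u = ΔV/(Sy·A) = 13000/(0.052 × 2.849 × 10^6) = 0.08775 m
Confined: Δh_c = ΔV/(S·A) = 13000/(6 × 10^-5 × 2.849 × 10^6) = 76.05 m

Δh_u ≈ 0.0878 m; Δh_c ≈ 76.1 m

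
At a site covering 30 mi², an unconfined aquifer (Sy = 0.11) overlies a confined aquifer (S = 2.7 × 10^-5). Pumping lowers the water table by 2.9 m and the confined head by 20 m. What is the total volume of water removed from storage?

A = 30 mi² = 7.77 × 10^7 m²
Unconfined: ΔV_u = Sy × A × Δh_u = 0.11 × 7.77 × 10^7 × 2.9 = 2.479 × 10^7 m³
Confined: ΔV_c = S × A × Δh_c = 2.7 × 10^-5 × 7.77 × 10^7 × 20 = 41960 m³
Total ΔV = 2.479 × 10^7 + 41960 = 2.483 × 10^7 m³

ΔV ≈ 2.48 × 10^7 m³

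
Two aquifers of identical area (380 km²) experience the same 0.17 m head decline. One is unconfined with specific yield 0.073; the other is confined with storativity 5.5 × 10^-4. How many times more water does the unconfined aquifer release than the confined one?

A = 380 km² = 3.8 × 10^8 m²
Unconfined: ΔV_u = Sy × A × Δh = 0.073 × 3.8 × 10^8 × 0.17 = 4.716 × 10^6 m³
Confined: ΔV_c = S × A × Δh = 5.5 × 10^-4 × 3.8 × 10^8 × 0.17 = 35530 m³
Ratio = ΔV_u / ΔV_c = Sy / S = 0.073 / 5.5 × 10^-4 = 132.7

ΔV_u / ΔV_c ≈ 133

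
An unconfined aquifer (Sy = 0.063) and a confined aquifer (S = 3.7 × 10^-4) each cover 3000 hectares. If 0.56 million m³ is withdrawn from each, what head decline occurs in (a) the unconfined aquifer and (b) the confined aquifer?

Δh_u ≈ 0.296 m; Δh_c ≈ 50.5 m

A = 3000 hectares = 3 × 10^7 m²
ΔV = 0.56 million m³ = 5.6 × 10^5 m³
Unconfined: Δh_u = ΔV/(Sy·A) = 5.6 × 10^5/(0.063 × 3 × 10^7) = 0.2963 m
Confined: Δh_c = ΔV/(S·A) = 5.6 × 10^5/(3.7 × 10^-4 × 3 × 10^7) = 50.45 m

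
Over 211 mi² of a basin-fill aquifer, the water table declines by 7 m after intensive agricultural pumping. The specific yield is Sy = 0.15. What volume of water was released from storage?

A = 211 mi² = 5.465 × 10^8 m²
ΔV = Sy × A × Δh = 0.15 × 5.465 × 10^8 m² × 7 m = 5.738 × 10^8 m³

ΔV ≈ 5.74 × 10^8 m³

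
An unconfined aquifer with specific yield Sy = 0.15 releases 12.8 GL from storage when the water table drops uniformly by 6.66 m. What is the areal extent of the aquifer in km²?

ΔV = 12.8 GL = 1.28 × 10^7 m³
A = ΔV / (Sy × Δh) = 1.28 × 10^7 / (0.15 × 6.66) = 1.281 × 10^7 m²
A = 1.281 × 10^7 m² = 12.81 km²

A ≈ 12.8 km²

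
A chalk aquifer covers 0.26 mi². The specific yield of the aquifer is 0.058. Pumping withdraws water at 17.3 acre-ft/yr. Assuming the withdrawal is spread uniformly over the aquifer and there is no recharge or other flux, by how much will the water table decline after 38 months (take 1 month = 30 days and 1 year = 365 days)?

Δh ≈ 1.71 m

A = 0.26 mi² = 6.734 × 10^5 m²
Q = 17.3 acre-ft/yr = 58.46 m³/d
t = 38 months = 1140 d
ΔV = Q × t = 58.46 m³/d × 1140 d = 66650 m³
Δh = ΔV / (Sy × A) = 66650 / (0.058 × 6.734 × 10^5) = 1.706 m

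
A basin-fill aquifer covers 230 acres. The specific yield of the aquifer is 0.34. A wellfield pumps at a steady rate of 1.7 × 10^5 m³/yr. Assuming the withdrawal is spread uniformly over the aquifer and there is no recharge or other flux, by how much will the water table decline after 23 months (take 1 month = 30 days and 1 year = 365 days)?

A = 230 acres = 9.308 × 10^5 m²
Q = 1.7 × 10^5 m³/yr = 465.8 m³/d
t = 23 months = 690 d
ΔV = Q × t = 465.8 m³/d × 690 d = 3.214 × 10^5 m³
Δh = ΔV / (Sy × A) = 3.214 × 10^5 / (0.34 × 9.308 × 10^5) = 1.016 m

Δh ≈ 1.02 m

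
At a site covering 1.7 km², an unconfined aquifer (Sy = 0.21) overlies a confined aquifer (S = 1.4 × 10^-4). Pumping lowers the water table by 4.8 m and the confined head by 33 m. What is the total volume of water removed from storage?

ΔV ≈ 1.72 × 10^6 m³

A = 1.7 km² = 1.7 × 10^6 m²
Unconfined: ΔV_u = Sy × A × Δh_u = 0.21 × 1.7 × 10^6 × 4.8 = 1.714 × 10^6 m³
Confined: ΔV_c = S × A × Δh_c = 1.4 × 10^-4 × 1.7 × 10^6 × 33 = 7854 m³
Total ΔV = 1.714 × 10^6 + 7854 = 1.721 × 10^6 m³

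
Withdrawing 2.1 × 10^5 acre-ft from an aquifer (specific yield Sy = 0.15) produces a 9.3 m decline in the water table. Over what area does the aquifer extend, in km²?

ΔV = 2.1 × 10^5 acre-ft = 2.59 × 10^8 m³
A = ΔV / (Sy × Δh) = 2.59 × 10^8 / (0.15 × 9.3) = 1.857 × 10^8 m²
A = 1.857 × 10^8 m² = 185.7 km²

A ≈ 186 km²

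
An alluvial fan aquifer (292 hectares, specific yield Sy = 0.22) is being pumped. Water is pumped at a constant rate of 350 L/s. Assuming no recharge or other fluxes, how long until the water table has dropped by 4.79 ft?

t ≈ 31 days

A = 292 hectares = 2.92 × 10^6 m²
Δh = 4.79 ft = 1.46 m
ΔV = Sy × A × Δh = 0.22 × 2.92 × 10^6 × 1.46 = 9.379 × 10^5 m³
Q = 350 L/s = 30240 m³/d
t = ΔV / Q = 9.379 × 10^5 m³ / 30240 m³/d = 31.02 d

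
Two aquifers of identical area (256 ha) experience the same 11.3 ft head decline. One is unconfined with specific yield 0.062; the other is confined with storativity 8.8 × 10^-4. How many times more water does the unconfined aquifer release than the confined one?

ΔV_u / ΔV_c ≈ 70.5

A = 256 ha = 2.56 × 10^6 m²
Δh = 11.3 ft = 3.444 m
Unconfined: ΔV_u = Sy × A × Δh = 0.062 × 2.56 × 10^6 × 3.444 = 5.467 × 10^5 m³
Confined: ΔV_c = S × A × Δh = 8.8 × 10^-4 × 2.56 × 10^6 × 3.444 = 7759 m³
Ratio = ΔV_u / ΔV_c = Sy / S = 0.062 / 8.8 × 10^-4 = 70.45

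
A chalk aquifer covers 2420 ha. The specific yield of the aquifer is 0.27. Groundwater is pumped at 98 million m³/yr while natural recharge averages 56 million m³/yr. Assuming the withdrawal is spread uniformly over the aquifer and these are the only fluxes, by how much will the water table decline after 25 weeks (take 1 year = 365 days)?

A = 2420 ha = 2.42 × 10^7 m²
Net abstraction = 98 − 56 = 42 million m³/yr
Q_net = 42 million m³/yr = 1.151 × 10^5 m³/d
t = 25 weeks = 175 d
ΔV = Q × t = 1.151 × 10^5 m³/d × 175 d = 2.014 × 10^7 m³
Δh = ΔV / (Sy × A) = 2.014 × 10^7 / (0.27 × 2.42 × 10^7) = 3.082 m

Δh ≈ 3.08 m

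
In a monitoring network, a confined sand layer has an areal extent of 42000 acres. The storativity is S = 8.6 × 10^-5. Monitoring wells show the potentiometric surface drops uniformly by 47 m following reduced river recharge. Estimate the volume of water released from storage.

A = 42000 acres = 1.7 × 10^8 m²
ΔV = S × A × Δh = 8.6 × 10^-5 × 1.7 × 10^8 m² × 47 m = 6.87 × 10^5 m³

ΔV ≈ 6.87 × 10^5 m³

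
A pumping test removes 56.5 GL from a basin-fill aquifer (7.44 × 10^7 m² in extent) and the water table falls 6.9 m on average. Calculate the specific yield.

ΔV = 56.5 GL = 5.65 × 10^7 m³
Sy = ΔV / (A × Δh) = 5.65 × 10^7 m³ / (7.44 × 10^7 m² × 6.9 m) = 0.1101

Sy ≈ 0.11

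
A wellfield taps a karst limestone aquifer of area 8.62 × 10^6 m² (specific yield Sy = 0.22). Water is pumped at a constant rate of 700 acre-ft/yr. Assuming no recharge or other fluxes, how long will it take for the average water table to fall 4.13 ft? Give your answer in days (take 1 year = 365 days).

Δh = 4.13 ft = 1.259 m
ΔV = Sy × A × Δh = 0.22 × 8.62 × 10^6 × 1.259 = 2.387 × 10^6 m³
Q = 700 acre-ft/yr = 2366 m³/d
t = ΔV / Q = 2.387 × 10^6 m³ / 2366 m³/d = 1009 d

t ≈ 1010 days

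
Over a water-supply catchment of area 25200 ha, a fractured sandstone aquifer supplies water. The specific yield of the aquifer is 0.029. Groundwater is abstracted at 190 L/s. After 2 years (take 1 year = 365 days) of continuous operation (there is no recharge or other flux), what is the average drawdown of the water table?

A = 25200 ha = 2.52 × 10^8 m²
Q = 190 L/s = 16420 m³/d
t = 2 years = 730 d
ΔV = Q × t = 16420 m³/d × 730 d = 1.198 × 10^7 m³
Δh = ΔV / (Sy × A) = 1.198 × 10^7 / (0.029 × 2.52 × 10^8) = 1.64 m

Δh ≈ 1.64 m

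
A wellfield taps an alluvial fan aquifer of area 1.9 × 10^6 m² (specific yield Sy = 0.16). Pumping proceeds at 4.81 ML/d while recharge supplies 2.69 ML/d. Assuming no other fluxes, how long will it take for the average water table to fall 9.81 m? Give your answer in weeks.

t ≈ 201 weeks

ΔV = Sy × A × Δh = 0.16 × 1.9 × 10^6 × 9.81 = 2.982 × 10^6 m³
Net withdrawal = 4.81 − 2.69 = 2.12 ML/d = 2120 m³/d
t = ΔV / Q = 2.982 × 10^6 m³ / 2120 m³/d = 1407 d
t = 1407 d ≈ 201 weeks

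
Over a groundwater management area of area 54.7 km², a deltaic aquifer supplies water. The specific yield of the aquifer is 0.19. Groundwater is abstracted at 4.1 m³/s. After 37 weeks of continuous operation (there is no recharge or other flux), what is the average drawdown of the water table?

Δh ≈ 8.83 m

A = 54.7 km² = 5.47 × 10^7 m²
Q = 4.1 m³/s = 3.542 × 10^5 m³/d
t = 37 weeks = 259 d
ΔV = Q × t = 3.542 × 10^5 m³/d × 259 d = 9.175 × 10^7 m³
Δh = ΔV / (Sy × A) = 9.175 × 10^7 / (0.19 × 5.47 × 10^7) = 8.828 m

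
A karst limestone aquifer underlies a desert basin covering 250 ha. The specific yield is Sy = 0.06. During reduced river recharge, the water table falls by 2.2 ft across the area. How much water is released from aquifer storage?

ΔV ≈ 1.01 × 10^5 m³

A = 250 ha = 2.5 × 10^6 m²
Δh = 2.2 ft = 0.6706 m
ΔV = Sy × A × Δh = 0.06 × 2.5 × 10^6 m² × 0.6706 m = 1.006 × 10^5 m³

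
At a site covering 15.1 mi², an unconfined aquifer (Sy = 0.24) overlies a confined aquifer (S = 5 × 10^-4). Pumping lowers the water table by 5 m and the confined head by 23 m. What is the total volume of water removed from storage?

A = 15.1 mi² = 3.911 × 10^7 m²
Unconfined: ΔV_u = Sy × A × Δh_u = 0.24 × 3.911 × 10^7 × 5 = 4.693 × 10^7 m³
Confined: ΔV_c = S × A × Δh_c = 5 × 10^-4 × 3.911 × 10^7 × 23 = 4.498 × 10^5 m³
Total ΔV = 4.693 × 10^7 + 4.498 × 10^5 = 4.738 × 10^7 m³

ΔV ≈ 4.74 × 10^7 m³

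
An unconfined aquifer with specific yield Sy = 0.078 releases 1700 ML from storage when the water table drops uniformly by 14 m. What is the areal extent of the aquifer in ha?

ΔV = 1700 ML = 1.7 × 10^6 m³
A = ΔV / (Sy × Δh) = 1.7 × 10^6 / (0.078 × 14) = 1.557 × 10^6 m²
A = 1.557 × 10^6 m² = 155.7 ha

A ≈ 156 ha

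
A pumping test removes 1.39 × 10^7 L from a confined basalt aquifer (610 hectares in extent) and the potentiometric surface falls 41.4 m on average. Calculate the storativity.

A = 610 hectares = 6.1 × 10^6 m²
ΔV = 1.39 × 10^7 L = 13900 m³
S = ΔV / (A × Δh) = 13900 m³ / (6.1 × 10^6 m² × 41.4 m) = 5.504 × 10^-5

S ≈ 5.5 × 10^-5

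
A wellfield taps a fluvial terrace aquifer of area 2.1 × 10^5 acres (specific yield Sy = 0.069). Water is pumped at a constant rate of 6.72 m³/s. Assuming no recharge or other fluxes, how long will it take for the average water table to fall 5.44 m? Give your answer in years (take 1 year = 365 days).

t ≈ 1.51 years

A = 2.1 × 10^5 acres = 8.498 × 10^8 m²
ΔV = Sy × A × Δh = 0.069 × 8.498 × 10^8 × 5.44 = 3.19 × 10^8 m³
Q = 6.72 m³/s = 5.806 × 10^5 m³/d
t = ΔV / Q = 3.19 × 10^8 m³ / 5.806 × 10^5 m³/d = 549.4 d
t = 549.4 d ≈ 1.505 years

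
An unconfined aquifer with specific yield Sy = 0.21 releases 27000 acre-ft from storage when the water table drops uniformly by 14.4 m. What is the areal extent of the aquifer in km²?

ΔV = 27000 acre-ft = 3.33 × 10^7 m³
A = ΔV / (Sy × Δh) = 3.33 × 10^7 / (0.21 × 14.4) = 1.101 × 10^7 m²
A = 1.101 × 10^7 m² = 11.01 km²

A ≈ 11 km²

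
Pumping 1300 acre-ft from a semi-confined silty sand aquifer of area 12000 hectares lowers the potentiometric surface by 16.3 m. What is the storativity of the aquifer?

S ≈ 8.2 × 10^-4

A = 12000 hectares = 1.2 × 10^8 m²
ΔV = 1300 acre-ft = 1.604 × 10^6 m³
S = ΔV / (A × Δh) = 1.604 × 10^6 m³ / (1.2 × 10^8 m² × 16.3 m) = 8.198 × 10^-4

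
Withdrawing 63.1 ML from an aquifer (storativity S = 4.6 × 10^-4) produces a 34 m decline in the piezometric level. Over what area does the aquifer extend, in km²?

A ≈ 4.03 km²

ΔV = 63.1 ML = 63100 m³
A = ΔV / (S × Δh) = 63100 / (4.6 × 10^-4 × 34) = 4.035 × 10^6 m²
A = 4.035 × 10^6 m² = 4.035 km²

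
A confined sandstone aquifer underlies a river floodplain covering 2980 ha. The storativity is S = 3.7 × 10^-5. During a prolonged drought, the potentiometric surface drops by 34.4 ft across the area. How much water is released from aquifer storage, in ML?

ΔV ≈ 11.6 ML

A = 2980 ha = 2.98 × 10^7 m²
Δh = 34.4 ft = 10.49 m
ΔV = S × A × Δh = 3.7 × 10^-5 × 2.98 × 10^7 m² × 10.49 m = 11560 m³
ΔV = 11560 m³ = 11.56 ML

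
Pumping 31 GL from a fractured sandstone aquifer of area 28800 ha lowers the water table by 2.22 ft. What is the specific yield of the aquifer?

A = 28800 ha = 2.88 × 10^8 m²
Δh = 2.22 ft = 0.6767 m
ΔV = 31 GL = 3.1 × 10^7 m³
Sy = ΔV / (A × Δh) = 3.1 × 10^7 m³ / (2.88 × 10^8 m² × 0.6767 m) = 0.1591

Sy ≈ 0.16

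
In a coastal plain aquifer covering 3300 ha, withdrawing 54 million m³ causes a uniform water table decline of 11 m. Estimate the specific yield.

Sy ≈ 0.15

A = 3300 ha = 3.3 × 10^7 m²
ΔV = 54 million m³ = 5.4 × 10^7 m³
Sy = ΔV / (A × Δh) = 5.4 × 10^7 m³ / (3.3 × 10^7 m² × 11 m) = 0.1488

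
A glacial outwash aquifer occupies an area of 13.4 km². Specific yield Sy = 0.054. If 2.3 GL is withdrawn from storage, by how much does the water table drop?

Δh ≈ 3.18 m

A = 13.4 km² = 1.34 × 10^7 m²
ΔV = 2.3 GL = 2.3 × 10^6 m³
Δh = ΔV / (Sy × A) = 2.3 × 10^6 m³ / (0.054 × 1.34 × 10^7 m²) = 3.179 m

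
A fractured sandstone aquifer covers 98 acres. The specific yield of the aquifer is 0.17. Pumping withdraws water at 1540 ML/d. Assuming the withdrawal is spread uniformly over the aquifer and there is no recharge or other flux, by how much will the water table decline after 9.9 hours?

A = 98 acres = 3.966 × 10^5 m²
Q = 1540 ML/d = 1.54 × 10^6 m³/d
t = 9.9 hours = 0.4125 d
ΔV = Q × t = 1.54 × 10^6 m³/d × 0.4125 d = 6.353 × 10^5 m³
Δh = ΔV / (Sy × A) = 6.353 × 10^5 / (0.17 × 3.966 × 10^5) = 9.422 m

Δh ≈ 9.42 m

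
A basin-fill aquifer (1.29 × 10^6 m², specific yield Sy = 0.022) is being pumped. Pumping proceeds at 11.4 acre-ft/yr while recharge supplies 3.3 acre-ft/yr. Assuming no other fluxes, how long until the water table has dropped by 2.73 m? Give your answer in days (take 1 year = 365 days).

t ≈ 2830 days

ΔV = Sy × A × Δh = 0.022 × 1.29 × 10^6 × 2.73 = 77480 m³
Net withdrawal = 11.4 − 3.3 = 8.1 acre-ft/yr = 27.37 m³/d
t = ΔV / Q = 77480 m³ / 27.37 m³/d = 2830 d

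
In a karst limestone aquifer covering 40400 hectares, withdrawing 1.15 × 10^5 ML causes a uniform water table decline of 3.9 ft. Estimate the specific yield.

A = 40400 hectares = 4.04 × 10^8 m²
Δh = 3.9 ft = 1.189 m
ΔV = 1.15 × 10^5 ML = 1.15 × 10^8 m³
Sy = ΔV / (A × Δh) = 1.15 × 10^8 m³ / (4.04 × 10^8 m² × 1.189 m) = 0.2395

Sy ≈ 0.24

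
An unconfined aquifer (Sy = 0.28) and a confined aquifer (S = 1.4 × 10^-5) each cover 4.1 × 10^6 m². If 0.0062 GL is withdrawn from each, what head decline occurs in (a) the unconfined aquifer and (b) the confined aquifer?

ΔV = 0.0062 GL = 6200 m³
Unconfined: Δh_u = ΔV/(Sy·A) = 6200/(0.28 × 4.1 × 10^6) = 0.005401 m
Confined: Δh_c = ΔV/(S·A) = 6200/(1.4 × 10^-5 × 4.1 × 10^6) = 108 m

Δh_u ≈ 0.0054 m; Δh_c ≈ 108 m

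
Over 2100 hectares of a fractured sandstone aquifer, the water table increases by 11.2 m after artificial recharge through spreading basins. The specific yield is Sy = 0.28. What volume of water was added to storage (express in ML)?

A = 2100 hectares = 2.1 × 10^7 m²
ΔV = Sy × A × Δh = 0.28 × 2.1 × 10^7 m² × 11.2 m = 6.586 × 10^7 m³
ΔV = 6.586 × 10^7 m³ = 65860 ML

ΔV ≈ 65900 ML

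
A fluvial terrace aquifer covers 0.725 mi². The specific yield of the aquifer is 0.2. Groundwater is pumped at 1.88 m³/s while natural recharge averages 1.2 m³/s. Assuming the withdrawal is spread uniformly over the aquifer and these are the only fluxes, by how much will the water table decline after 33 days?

A = 0.725 mi² = 1.878 × 10^6 m²
Net abstraction = 1.88 − 1.2 = 0.68 m³/s
Q_net = 0.68 m³/s = 58750 m³/d
ΔV = Q × t = 58750 m³/d × 33 d = 1.939 × 10^6 m³
Δh = ΔV / (Sy × A) = 1.939 × 10^6 / (0.2 × 1.878 × 10^6) = 5.163 m

Δh ≈ 5.16 m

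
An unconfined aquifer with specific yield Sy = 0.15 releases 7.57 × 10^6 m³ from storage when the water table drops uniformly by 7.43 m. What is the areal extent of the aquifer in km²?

A ≈ 6.79 km²

A = ΔV / (Sy × Δh) = 7.57 × 10^6 / (0.15 × 7.43) = 6.792 × 10^6 m²
A = 6.792 × 10^6 m² = 6.792 km²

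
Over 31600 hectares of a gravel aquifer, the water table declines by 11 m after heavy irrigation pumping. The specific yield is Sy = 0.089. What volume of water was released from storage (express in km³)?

ΔV ≈ 0.309 km³

A = 31600 hectares = 3.16 × 10^8 m²
ΔV = Sy × A × Δh = 0.089 × 3.16 × 10^8 m² × 11 m = 3.094 × 10^8 m³
ΔV = 3.094 × 10^8 m³ = 0.3094 km³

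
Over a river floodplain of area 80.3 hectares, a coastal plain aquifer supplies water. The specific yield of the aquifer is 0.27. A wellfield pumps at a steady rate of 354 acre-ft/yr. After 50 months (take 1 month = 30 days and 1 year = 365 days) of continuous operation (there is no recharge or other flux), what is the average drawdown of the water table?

A = 80.3 hectares = 8.03 × 10^5 m²
Q = 354 acre-ft/yr = 1196 m³/d
t = 50 months = 1500 d
ΔV = Q × t = 1196 m³/d × 1500 d = 1.794 × 10^6 m³
Δh = ΔV / (Sy × A) = 1.794 × 10^6 / (0.27 × 8.03 × 10^5) = 8.277 m

Δh ≈ 8.28 m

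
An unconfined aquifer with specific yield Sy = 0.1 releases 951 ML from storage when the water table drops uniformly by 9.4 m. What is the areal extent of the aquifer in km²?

A ≈ 1.01 km²

ΔV = 951 ML = 9.51 × 10^5 m³
A = ΔV / (Sy × Δh) = 9.51 × 10^5 / (0.1 × 9.4) = 1.012 × 10^6 m²
A = 1.012 × 10^6 m² = 1.012 km²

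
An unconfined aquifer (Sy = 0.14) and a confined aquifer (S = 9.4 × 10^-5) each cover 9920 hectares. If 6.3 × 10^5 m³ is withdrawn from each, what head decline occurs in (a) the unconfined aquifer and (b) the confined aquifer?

A = 9920 hectares = 9.92 × 10^7 m²
Unconfined: Δh_u = ΔV/(Sy·A) = 6.3 × 10^5/(0.14 × 9.92 × 10^7) = 0.04536 m
Confined: Δh_c = ΔV/(S·A) = 6.3 × 10^5/(9.4 × 10^-5 × 9.92 × 10^7) = 67.56 m

Δh_u ≈ 0.0454 m; Δh_c ≈ 67.6 m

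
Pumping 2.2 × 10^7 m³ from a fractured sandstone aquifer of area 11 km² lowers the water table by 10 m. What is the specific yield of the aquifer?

Sy ≈ 0.2

A = 11 km² = 1.1 × 10^7 m²
Sy = ΔV / (A × Δh) = 2.2 × 10^7 m³ / (1.1 × 10^7 m² × 10 m) = 0.2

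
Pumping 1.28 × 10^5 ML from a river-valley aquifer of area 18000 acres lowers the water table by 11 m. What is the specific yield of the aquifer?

Sy ≈ 0.16

A = 18000 acres = 7.284 × 10^7 m²
ΔV = 1.28 × 10^5 ML = 1.28 × 10^8 m³
Sy = ΔV / (A × Δh) = 1.28 × 10^8 m³ / (7.284 × 10^7 m² × 11 m) = 0.1597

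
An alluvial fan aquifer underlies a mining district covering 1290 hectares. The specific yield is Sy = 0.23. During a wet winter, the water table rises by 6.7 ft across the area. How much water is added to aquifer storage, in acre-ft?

ΔV ≈ 4910 acre-ft

A = 1290 hectares = 1.29 × 10^7 m²
Δh = 6.7 ft = 2.042 m
ΔV = Sy × A × Δh = 0.23 × 1.29 × 10^7 m² × 2.042 m = 6.059 × 10^6 m³
ΔV = 6.059 × 10^6 m³ = 4912 acre-ft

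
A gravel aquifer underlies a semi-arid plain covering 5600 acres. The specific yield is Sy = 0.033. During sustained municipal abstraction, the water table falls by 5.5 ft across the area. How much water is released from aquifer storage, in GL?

A = 5600 acres = 2.266 × 10^7 m²
Δh = 5.5 ft = 1.676 m
ΔV = Sy × A × Δh = 0.033 × 2.266 × 10^7 m² × 1.676 m = 1.254 × 10^6 m³
ΔV = 1.254 × 10^6 m³ = 1.254 GL

ΔV ≈ 1.25 GL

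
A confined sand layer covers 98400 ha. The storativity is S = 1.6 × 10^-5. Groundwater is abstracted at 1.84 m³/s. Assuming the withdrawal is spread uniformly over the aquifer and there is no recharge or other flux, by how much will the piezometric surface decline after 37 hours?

A = 98400 ha = 9.84 × 10^8 m²
Q = 1.84 m³/s = 1.59 × 10^5 m³/d
t = 37 hours = 1.542 d
ΔV = Q × t = 1.59 × 10^5 m³/d × 1.542 d = 2.451 × 10^5 m³
Δh = ΔV / (S × A) = 2.451 × 10^5 / (1.6 × 10^-5 × 9.84 × 10^8) = 15.57 m

Δh ≈ 15.6 m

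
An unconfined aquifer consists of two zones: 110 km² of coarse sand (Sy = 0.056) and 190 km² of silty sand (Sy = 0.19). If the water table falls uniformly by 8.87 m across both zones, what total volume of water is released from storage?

A₁ = 110 km² = 1.1 × 10^8 m²; A₂ = 190 km² = 1.9 × 10^8 m²
ΔV₁ = 0.056 × 1.1 × 10^8 × 8.87 = 5.464 × 10^7 m³
ΔV₂ = 0.19 × 1.9 × 10^8 × 8.87 = 3.202 × 10^8 m³
ΔV = ΔV₁ + ΔV₂ = 3.748 × 10^8 m³

ΔV ≈ 3.75 × 10^8 m³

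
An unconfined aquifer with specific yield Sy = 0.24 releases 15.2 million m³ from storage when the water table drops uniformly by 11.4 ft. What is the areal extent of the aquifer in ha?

A ≈ 1820 ha

Δh = 11.4 ft = 3.475 m
ΔV = 15.2 million m³ = 1.52 × 10^7 m³
A = ΔV / (Sy × Δh) = 1.52 × 10^7 / (0.24 × 3.475) = 1.823 × 10^7 m²
A = 1.823 × 10^7 m² = 1823 ha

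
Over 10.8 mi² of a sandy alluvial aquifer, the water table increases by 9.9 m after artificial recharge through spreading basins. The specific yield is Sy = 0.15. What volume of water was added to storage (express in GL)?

A = 10.8 mi² = 2.797 × 10^7 m²
ΔV = Sy × A × Δh = 0.15 × 2.797 × 10^7 m² × 9.9 m = 4.154 × 10^7 m³
ΔV = 4.154 × 10^7 m³ = 41.54 GL

ΔV ≈ 41.5 GL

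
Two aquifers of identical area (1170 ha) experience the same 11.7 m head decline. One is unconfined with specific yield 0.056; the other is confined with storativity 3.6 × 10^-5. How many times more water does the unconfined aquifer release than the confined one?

A = 1170 ha = 1.17 × 10^7 m²
Unconfined: ΔV_u = Sy × A × Δh = 0.056 × 1.17 × 10^7 × 11.7 = 7.666 × 10^6 m³
Confined: ΔV_c = S × A × Δh = 3.6 × 10^-5 × 1.17 × 10^7 × 11.7 = 4928 m³
Ratio = ΔV_u / ΔV_c = Sy / S = 0.056 / 3.6 × 10^-5 = 1556

ΔV_u / ΔV_c ≈ 1560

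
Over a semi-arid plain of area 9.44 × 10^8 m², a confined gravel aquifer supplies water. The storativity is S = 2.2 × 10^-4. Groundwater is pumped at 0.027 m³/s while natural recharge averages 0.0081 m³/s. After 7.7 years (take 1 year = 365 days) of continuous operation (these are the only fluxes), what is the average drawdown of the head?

Δh ≈ 22.1 m

Net abstraction = 0.027 − 0.0081 = 0.0189 m³/s
Q_net = 0.0189 m³/s = 1633 m³/d
t = 7.7 years = 2810 d
ΔV = Q × t = 1633 m³/d × 2810 d = 4.589 × 10^6 m³
Δh = ΔV / (S × A) = 4.589 × 10^6 / (2.2 × 10^-4 × 9.44 × 10^8) = 22.1 m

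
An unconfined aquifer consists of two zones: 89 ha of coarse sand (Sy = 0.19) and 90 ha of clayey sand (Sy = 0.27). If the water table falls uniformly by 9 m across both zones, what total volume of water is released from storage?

A₁ = 89 ha = 8.9 × 10^5 m²; A₂ = 90 ha = 9 × 10^5 m²
ΔV₁ = 0.19 × 8.9 × 10^5 × 9 = 1.522 × 10^6 m³
ΔV₂ = 0.27 × 9 × 10^5 × 9 = 2.187 × 10^6 m³
ΔV = ΔV₁ + ΔV₂ = 3.709 × 10^6 m³

ΔV ≈ 3.71 × 10^6 m³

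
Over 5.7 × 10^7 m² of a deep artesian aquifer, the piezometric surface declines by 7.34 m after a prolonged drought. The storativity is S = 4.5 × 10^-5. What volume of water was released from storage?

ΔV ≈ 18800 m³

ΔV = S × A × Δh = 4.5 × 10^-5 × 5.7 × 10^7 m² × 7.34 m = 18830 m³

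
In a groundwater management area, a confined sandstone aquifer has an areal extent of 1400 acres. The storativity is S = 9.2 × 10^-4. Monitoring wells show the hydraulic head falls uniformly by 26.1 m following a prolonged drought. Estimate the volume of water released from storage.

A = 1400 acres = 5.666 × 10^6 m²
ΔV = S × A × Δh = 9.2 × 10^-4 × 5.666 × 10^6 m² × 26.1 m = 1.36 × 10^5 m³

ΔV ≈ 1.36 × 10^5 m³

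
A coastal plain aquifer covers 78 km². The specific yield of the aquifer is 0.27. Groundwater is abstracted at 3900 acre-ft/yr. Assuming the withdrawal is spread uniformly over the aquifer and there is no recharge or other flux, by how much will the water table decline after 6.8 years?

Δh ≈ 1.55 m

A = 78 km² = 7.8 × 10^7 m²
Q = 3900 acre-ft/yr = 13180 m³/d
t = 6.8 years = 2482 d
ΔV = Q × t = 13180 m³/d × 2482 d = 3.271 × 10^7 m³
Δh = ΔV / (Sy × A) = 3.271 × 10^7 / (0.27 × 7.8 × 10^7) = 1.553 m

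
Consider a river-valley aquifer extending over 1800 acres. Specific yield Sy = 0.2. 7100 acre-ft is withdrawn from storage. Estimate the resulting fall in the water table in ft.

A = 1800 acres = 7.284 × 10^6 m²
ΔV = 7100 acre-ft = 8.758 × 10^6 m³
Δh = ΔV / (Sy × A) = 8.758 × 10^6 m³ / (0.2 × 7.284 × 10^6 m²) = 6.011 m
Δh = 6.011 m = 19.72 ft

Δh ≈ 19.7 ft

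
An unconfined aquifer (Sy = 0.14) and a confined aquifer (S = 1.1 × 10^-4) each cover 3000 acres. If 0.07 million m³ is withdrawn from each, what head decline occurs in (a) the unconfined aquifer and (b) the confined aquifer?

A = 3000 acres = 1.214 × 10^7 m²
ΔV = 0.07 million m³ = 70000 m³
Unconfined: Δh_u = ΔV/(Sy·A) = 70000/(0.14 × 1.214 × 10^7) = 0.04118 m
Confined: Δh_c = ΔV/(S·A) = 70000/(1.1 × 10^-4 × 1.214 × 10^7) = 52.42 m

Δh_u ≈ 0.0412 m; Δh_c ≈ 52.4 m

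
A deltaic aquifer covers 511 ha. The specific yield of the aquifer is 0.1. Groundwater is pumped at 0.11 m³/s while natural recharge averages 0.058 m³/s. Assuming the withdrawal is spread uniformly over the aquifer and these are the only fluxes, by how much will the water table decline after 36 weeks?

Δh ≈ 2.22 m

A = 511 ha = 5.11 × 10^6 m²
Net abstraction = 0.11 − 0.058 = 0.052 m³/s
Q_net = 0.052 m³/s = 4493 m³/d
t = 36 weeks = 252 d
ΔV = Q × t = 4493 m³/d × 252 d = 1.132 × 10^6 m³
Δh = ΔV / (Sy × A) = 1.132 × 10^6 / (0.1 × 5.11 × 10^6) = 2.216 m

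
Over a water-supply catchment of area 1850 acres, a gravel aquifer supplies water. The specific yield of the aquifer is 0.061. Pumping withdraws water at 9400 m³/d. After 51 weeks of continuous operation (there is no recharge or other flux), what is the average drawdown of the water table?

A = 1850 acres = 7.487 × 10^6 m²
t = 51 weeks = 357 d
ΔV = Q × t = 9400 m³/d × 357 d = 3.356 × 10^6 m³
Δh = ΔV / (Sy × A) = 3.356 × 10^6 / (0.061 × 7.487 × 10^6) = 7.348 m

Δh ≈ 7.35 m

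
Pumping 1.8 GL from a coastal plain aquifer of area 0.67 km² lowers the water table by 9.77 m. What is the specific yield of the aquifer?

Sy ≈ 0.27

A = 0.67 km² = 6.7 × 10^5 m²
ΔV = 1.8 GL = 1.8 × 10^6 m³
Sy = ΔV / (A × Δh) = 1.8 × 10^6 m³ / (6.7 × 10^5 m² × 9.77 m) = 0.275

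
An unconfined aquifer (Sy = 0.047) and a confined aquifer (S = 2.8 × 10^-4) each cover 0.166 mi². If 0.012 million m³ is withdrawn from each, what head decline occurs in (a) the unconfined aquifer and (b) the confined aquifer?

A = 0.166 mi² = 4.299 × 10^5 m²
ΔV = 0.012 million m³ = 12000 m³
Unconfined: Δh_u = ΔV/(Sy·A) = 12000/(0.047 × 4.299 × 10^5) = 0.5939 m
Confined: Δh_c = ΔV/(S·A) = 12000/(2.8 × 10^-4 × 4.299 × 10^5) = 99.68 m

Δh_u ≈ 0.594 m; Δh_c ≈ 99.7 m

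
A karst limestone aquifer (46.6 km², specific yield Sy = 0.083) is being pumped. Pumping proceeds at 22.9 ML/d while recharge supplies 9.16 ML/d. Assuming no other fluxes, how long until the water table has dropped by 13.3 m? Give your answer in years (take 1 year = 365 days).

A = 46.6 km² = 4.66 × 10^7 m²
ΔV = Sy × A × Δh = 0.083 × 4.66 × 10^7 × 13.3 = 5.144 × 10^7 m³
Net withdrawal = 22.9 − 9.16 = 13.74 ML/d = 13740 m³/d
t = ΔV / Q = 5.144 × 10^7 m³ / 13740 m³/d = 3744 d
t = 3744 d ≈ 10.26 years

t ≈ 10.3 years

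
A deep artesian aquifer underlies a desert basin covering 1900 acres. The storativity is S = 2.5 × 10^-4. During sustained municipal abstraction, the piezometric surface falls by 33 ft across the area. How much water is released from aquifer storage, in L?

ΔV ≈ 1.93 × 10^7 L

A = 1900 acres = 7.689 × 10^6 m²
Δh = 33 ft = 10.06 m
ΔV = S × A × Δh = 2.5 × 10^-4 × 7.689 × 10^6 m² × 10.06 m = 19330 m³
ΔV = 19330 m³ = 1.933 × 10^7 L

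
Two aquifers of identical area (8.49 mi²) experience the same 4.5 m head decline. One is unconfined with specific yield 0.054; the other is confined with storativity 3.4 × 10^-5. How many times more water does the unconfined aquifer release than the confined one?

ΔV_u / ΔV_c ≈ 1590

A = 8.49 mi² = 2.199 × 10^7 m²
Unconfined: ΔV_u = Sy × A × Δh = 0.054 × 2.199 × 10^7 × 4.5 = 5.343 × 10^6 m³
Confined: ΔV_c = S × A × Δh = 3.4 × 10^-5 × 2.199 × 10^7 × 4.5 = 3364 m³
Ratio = ΔV_u / ΔV_c = Sy / S = 0.054 / 3.4 × 10^-5 = 1588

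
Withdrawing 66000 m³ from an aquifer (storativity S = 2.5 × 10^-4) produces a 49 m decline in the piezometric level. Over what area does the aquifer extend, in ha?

A = ΔV / (S × Δh) = 66000 / (2.5 × 10^-4 × 49) = 5.388 × 10^6 m²
A = 5.388 × 10^6 m² = 538.8 ha

A ≈ 539 ha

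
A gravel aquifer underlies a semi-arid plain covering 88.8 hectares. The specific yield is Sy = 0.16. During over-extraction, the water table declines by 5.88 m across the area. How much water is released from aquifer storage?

ΔV ≈ 8.35 × 10^5 m³

A = 88.8 hectares = 8.88 × 10^5 m²
ΔV = Sy × A × Δh = 0.16 × 8.88 × 10^5 m² × 5.88 m = 8.354 × 10^5 m³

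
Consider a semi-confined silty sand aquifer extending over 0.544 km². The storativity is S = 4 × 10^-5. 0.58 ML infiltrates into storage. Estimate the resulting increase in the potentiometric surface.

Δh ≈ 26.7 m

A = 0.544 km² = 5.44 × 10^5 m²
ΔV = 0.58 ML = 580 m³
Δh = ΔV / (S × A) = 580 m³ / (4 × 10^-5 × 5.44 × 10^5 m²) = 26.65 m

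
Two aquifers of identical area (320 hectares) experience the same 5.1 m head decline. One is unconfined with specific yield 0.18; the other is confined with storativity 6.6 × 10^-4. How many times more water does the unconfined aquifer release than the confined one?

ΔV_u / ΔV_c ≈ 273

A = 320 hectares = 3.2 × 10^6 m²
Unconfined: ΔV_u = Sy × A × Δh = 0.18 × 3.2 × 10^6 × 5.1 = 2.938 × 10^6 m³
Confined: ΔV_c = S × A × Δh = 6.6 × 10^-4 × 3.2 × 10^6 × 5.1 = 10770 m³
Ratio = ΔV_u / ΔV_c = Sy / S = 0.18 / 6.6 × 10^-4 = 272.7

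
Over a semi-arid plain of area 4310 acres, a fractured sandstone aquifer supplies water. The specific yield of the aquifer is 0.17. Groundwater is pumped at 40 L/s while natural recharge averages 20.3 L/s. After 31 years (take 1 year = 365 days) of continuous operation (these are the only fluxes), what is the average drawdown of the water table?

A = 4310 acres = 1.744 × 10^7 m²
Net abstraction = 40 − 20.3 = 19.7 L/s
Q_net = 19.7 L/s = 1702 m³/d
t = 31 years = 11320 d
ΔV = Q × t = 1702 m³/d × 11320 d = 1.926 × 10^7 m³
Δh = ΔV / (Sy × A) = 1.926 × 10^7 / (0.17 × 1.744 × 10^7) = 6.495 m

Δh ≈ 6.5 m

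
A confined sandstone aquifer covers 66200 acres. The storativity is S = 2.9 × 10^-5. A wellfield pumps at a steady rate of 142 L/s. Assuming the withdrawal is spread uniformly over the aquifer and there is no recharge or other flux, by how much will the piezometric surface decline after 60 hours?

A = 66200 acres = 2.679 × 10^8 m²
Q = 142 L/s = 12270 m³/d
t = 60 hours = 2.5 d
ΔV = Q × t = 12270 m³/d × 2.5 d = 30670 m³
Δh = ΔV / (S × A) = 30670 / (2.9 × 10^-5 × 2.679 × 10^8) = 3.948 m

Δh ≈ 3.95 m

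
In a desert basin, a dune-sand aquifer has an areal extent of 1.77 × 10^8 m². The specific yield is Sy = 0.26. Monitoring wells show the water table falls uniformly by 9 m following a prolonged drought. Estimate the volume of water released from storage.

ΔV = Sy × A × Δh = 0.26 × 1.77 × 10^8 m² × 9 m = 4.142 × 10^8 m³

ΔV ≈ 4.14 × 10^8 m³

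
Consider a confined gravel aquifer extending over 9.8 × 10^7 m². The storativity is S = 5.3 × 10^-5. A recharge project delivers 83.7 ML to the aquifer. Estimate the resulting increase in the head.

Δh ≈ 16.1 m

ΔV = 83.7 ML = 83700 m³
Δh = ΔV / (S × A) = 83700 m³ / (5.3 × 10^-5 × 9.8 × 10^7 m²) = 16.11 m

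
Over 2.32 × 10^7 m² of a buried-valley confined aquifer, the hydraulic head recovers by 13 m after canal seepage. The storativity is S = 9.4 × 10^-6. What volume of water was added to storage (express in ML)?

ΔV ≈ 2.84 ML

ΔV = S × A × Δh = 9.4 × 10^-6 × 2.32 × 10^7 m² × 13 m = 2835 m³
ΔV = 2835 m³ = 2.835 ML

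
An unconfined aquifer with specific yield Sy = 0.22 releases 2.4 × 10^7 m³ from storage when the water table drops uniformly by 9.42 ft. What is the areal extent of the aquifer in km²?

A ≈ 38 km²

Δh = 9.42 ft = 2.871 m
A = ΔV / (Sy × Δh) = 2.4 × 10^7 / (0.22 × 2.871) = 3.799 × 10^7 m²
A = 3.799 × 10^7 m² = 37.99 km²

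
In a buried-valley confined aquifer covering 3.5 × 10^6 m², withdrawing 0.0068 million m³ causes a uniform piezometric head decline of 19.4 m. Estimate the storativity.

S ≈ 1 × 10^-4

ΔV = 0.0068 million m³ = 6800 m³
S = ΔV / (A × Δh) = 6800 m³ / (3.5 × 10^6 m² × 19.4 m) = 1.001 × 10^-4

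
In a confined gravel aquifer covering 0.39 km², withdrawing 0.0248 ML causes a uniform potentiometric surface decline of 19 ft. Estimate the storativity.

S ≈ 1.1 × 10^-5

A = 0.39 km² = 3.9 × 10^5 m²
Δh = 19 ft = 5.791 m
ΔV = 0.0248 ML = 24.8 m³
S = ΔV / (A × Δh) = 24.8 m³ / (3.9 × 10^5 m² × 5.791 m) = 1.098 × 10^-5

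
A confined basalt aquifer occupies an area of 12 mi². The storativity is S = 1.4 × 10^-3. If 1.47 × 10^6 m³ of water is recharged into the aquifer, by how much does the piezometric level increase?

A = 12 mi² = 3.108 × 10^7 m²
Δh = ΔV / (S × A) = 1.47 × 10^6 m³ / (0.0014 × 3.108 × 10^7 m²) = 33.78 m

Δh ≈ 33.8 m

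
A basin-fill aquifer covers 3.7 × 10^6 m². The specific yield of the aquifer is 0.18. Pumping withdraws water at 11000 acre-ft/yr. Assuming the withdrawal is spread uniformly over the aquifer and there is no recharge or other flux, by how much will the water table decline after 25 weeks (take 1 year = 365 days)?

Q = 11000 acre-ft/yr = 37170 m³/d
t = 25 weeks = 175 d
ΔV = Q × t = 37170 m³/d × 175 d = 6.505 × 10^6 m³
Δh = ΔV / (Sy × A) = 6.505 × 10^6 / (0.18 × 3.7 × 10^6) = 9.768 m

Δh ≈ 9.77 m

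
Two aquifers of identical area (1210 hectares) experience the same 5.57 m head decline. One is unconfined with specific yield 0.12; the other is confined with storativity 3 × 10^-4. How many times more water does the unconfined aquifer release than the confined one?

A = 1210 hectares = 1.21 × 10^7 m²
Unconfined: ΔV_u = Sy × A × Δh = 0.12 × 1.21 × 10^7 × 5.57 = 8.088 × 10^6 m³
Confined: ΔV_c = S × A × Δh = 3 × 10^-4 × 1.21 × 10^7 × 5.57 = 20220 m³
Ratio = ΔV_u / ΔV_c = Sy / S = 0.12 / 3 × 10^-4 = 400

ΔV_u / ΔV_c ≈ 400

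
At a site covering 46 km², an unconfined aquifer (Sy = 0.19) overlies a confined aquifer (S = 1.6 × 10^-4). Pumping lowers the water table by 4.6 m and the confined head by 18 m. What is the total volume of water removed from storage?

A = 46 km² = 4.6 × 10^7 m²
Unconfined: ΔV_u = Sy × A × Δh_u = 0.19 × 4.6 × 10^7 × 4.6 = 4.02 × 10^7 m³
Confined: ΔV_c = S × A × Δh_c = 1.6 × 10^-4 × 4.6 × 10^7 × 18 = 1.325 × 10^5 m³
Total ΔV = 4.02 × 10^7 + 1.325 × 10^5 = 4.034 × 10^7 m³

ΔV ≈ 4.03 × 10^7 m³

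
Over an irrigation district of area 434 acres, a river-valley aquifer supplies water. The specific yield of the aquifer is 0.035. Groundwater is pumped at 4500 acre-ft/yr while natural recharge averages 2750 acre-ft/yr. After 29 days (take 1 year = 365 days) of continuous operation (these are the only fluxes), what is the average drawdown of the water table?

A = 434 acres = 1.756 × 10^6 m²
Net abstraction = 4500 − 2750 = 1750 acre-ft/yr
Q_net = 1750 acre-ft/yr = 5914 m³/d
ΔV = Q × t = 5914 m³/d × 29 d = 1.715 × 10^5 m³
Δh = ΔV / (Sy × A) = 1.715 × 10^5 / (0.035 × 1.756 × 10^6) = 2.79 m

Δh ≈ 2.79 m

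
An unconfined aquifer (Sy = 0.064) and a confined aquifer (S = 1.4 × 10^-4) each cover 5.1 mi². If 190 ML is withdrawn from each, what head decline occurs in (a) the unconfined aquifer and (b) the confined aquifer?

Δh_u ≈ 0.225 m; Δh_c ≈ 103 m

A = 5.1 mi² = 1.321 × 10^7 m²
ΔV = 190 ML = 1.9 × 10^5 m³
Unconfined: Δh_u = ΔV/(Sy·A) = 1.9 × 10^5/(0.064 × 1.321 × 10^7) = 0.2248 m
Confined: Δh_c = ΔV/(S·A) = 1.9 × 10^5/(1.4 × 10^-4 × 1.321 × 10^7) = 102.7 m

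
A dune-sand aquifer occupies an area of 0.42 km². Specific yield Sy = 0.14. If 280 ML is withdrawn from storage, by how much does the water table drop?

Δh ≈ 4.76 m

A = 0.42 km² = 4.2 × 10^5 m²
ΔV = 280 ML = 2.8 × 10^5 m³
Δh = ΔV / (Sy × A) = 2.8 × 10^5 m³ / (0.14 × 4.2 × 10^5 m²) = 4.762 m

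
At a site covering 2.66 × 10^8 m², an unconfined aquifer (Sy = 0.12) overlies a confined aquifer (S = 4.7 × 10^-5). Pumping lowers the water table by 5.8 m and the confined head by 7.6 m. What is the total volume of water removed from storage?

Unconfined: ΔV_u = Sy × A × Δh_u = 0.12 × 2.66 × 10^8 × 5.8 = 1.851 × 10^8 m³
Confined: ΔV_c = S × A × Δh_c = 4.7 × 10^-5 × 2.66 × 10^8 × 7.6 = 95020 m³
Total ΔV = 1.851 × 10^8 + 95020 = 1.852 × 10^8 m³

ΔV ≈ 1.85 × 10^8 m³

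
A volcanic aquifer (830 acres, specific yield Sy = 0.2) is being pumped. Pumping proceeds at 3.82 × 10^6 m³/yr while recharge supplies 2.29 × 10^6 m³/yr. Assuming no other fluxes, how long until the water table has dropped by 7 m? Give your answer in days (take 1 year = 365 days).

t ≈ 1120 days

A = 830 acres = 3.359 × 10^6 m²
ΔV = Sy × A × Δh = 0.2 × 3.359 × 10^6 × 7 = 4.702 × 10^6 m³
Net withdrawal = 3.82 × 10^6 − 2.29 × 10^6 = 1.53 × 10^6 m³/yr = 4192 m³/d
t = ΔV / Q = 4.702 × 10^6 m³ / 4192 m³/d = 1122 d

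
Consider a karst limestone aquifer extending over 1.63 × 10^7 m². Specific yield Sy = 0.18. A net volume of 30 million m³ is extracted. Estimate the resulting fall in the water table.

ΔV = 30 million m³ = 3 × 10^7 m³
Δh = ΔV / (Sy × A) = 3 × 10^7 m³ / (0.18 × 1.63 × 10^7 m²) = 10.22 m

Δh ≈ 10.2 m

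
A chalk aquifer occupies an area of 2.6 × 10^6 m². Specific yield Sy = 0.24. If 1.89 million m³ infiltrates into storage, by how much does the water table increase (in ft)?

Δh ≈ 9.94 ft

ΔV = 1.89 million m³ = 1.89 × 10^6 m³
Δh = ΔV / (Sy × A) = 1.89 × 10^6 m³ / (0.24 × 2.6 × 10^6 m²) = 3.029 m
Δh = 3.029 m = 9.937 ft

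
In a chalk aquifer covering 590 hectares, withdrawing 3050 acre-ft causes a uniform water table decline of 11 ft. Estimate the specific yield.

Sy ≈ 0.19

A = 590 hectares = 5.9 × 10^6 m²
Δh = 11 ft = 3.353 m
ΔV = 3050 acre-ft = 3.762 × 10^6 m³
Sy = ΔV / (A × Δh) = 3.762 × 10^6 m³ / (5.9 × 10^6 m² × 3.353 m) = 0.1902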